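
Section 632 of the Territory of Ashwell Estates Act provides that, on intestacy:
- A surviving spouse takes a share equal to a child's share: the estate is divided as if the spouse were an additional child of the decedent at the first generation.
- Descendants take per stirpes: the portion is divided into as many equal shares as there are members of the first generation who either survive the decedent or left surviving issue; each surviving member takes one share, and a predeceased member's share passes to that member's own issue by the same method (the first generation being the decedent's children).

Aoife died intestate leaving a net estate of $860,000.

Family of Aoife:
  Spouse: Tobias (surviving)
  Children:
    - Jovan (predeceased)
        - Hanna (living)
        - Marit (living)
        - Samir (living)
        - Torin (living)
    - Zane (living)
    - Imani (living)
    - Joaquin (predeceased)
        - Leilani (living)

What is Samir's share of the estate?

The spouse counts as an additional share at the children's level, so there are 5 primary shares of $172,000. Tobias takes one such share ($172,000).
The children's combined portion ($688,000) is divided into 4 shares of $172,000: Zane and Imani each take $172,000; Jovan's $172,000 share passes to Jovan's issue; Joaquin's $172,000 share passes to Joaquin's issue.
Jovan's share ($172,000) is divided into 4 shares of $43,000: Hanna, Marit, Samir, and Torin each take $43,000.
Joaquin's share ($172,000) passes entirely to Leilani.

Samir receives $43,000.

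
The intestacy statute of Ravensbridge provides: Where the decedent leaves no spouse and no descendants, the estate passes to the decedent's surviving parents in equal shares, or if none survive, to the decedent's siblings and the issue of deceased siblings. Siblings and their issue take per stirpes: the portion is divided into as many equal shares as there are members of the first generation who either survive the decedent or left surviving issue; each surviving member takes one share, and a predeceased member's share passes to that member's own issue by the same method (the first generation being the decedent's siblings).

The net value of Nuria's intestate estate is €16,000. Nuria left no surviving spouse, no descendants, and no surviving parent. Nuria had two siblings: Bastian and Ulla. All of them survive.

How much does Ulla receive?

The entire €16,000 passes to the siblings and their issue.
That amount (€16,000) is divided into 2 shares of €8,000: Bastian and Ulla each take €8,000.

Ulla receives €8,000.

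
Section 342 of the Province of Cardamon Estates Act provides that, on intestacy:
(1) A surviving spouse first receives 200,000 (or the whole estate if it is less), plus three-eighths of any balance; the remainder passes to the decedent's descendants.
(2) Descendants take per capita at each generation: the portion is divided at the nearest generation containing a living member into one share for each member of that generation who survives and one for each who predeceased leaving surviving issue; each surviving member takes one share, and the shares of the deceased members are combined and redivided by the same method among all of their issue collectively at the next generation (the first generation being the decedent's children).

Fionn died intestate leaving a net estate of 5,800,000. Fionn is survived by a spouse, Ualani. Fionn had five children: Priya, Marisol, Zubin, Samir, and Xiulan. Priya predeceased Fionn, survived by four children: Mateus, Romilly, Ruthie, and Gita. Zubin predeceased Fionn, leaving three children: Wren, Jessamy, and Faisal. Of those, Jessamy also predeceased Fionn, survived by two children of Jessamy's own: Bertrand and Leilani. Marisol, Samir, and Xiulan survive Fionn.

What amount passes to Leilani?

Leilani receives 100,000.

Ualani first takes 200,000, leaving a balance of 5,600,000. Ualani then takes three-eighths of the balance (2,100,000), for a total of 2,300,000. The remaining 3,500,000 passes to the descendants.
The descendants' portion (3,500,000) is divided at the children's generation into 5 shares of 700,000. Marisol, Samir, and Xiulan each take 700,000. The 2 shares of the deceased (Priya and Zubin) are combined into a pool of 1,400,000.
That pool (1,400,000) is divided at the grandchildren's generation into 7 shares of 200,000. Mateus, Romilly, Ruthie, Gita, Wren, and Faisal each take 200,000. The remaining share for the deceased Jessamy (200,000) is carried to the next generation.
That pool (200,000) is divided at the great-grandchildren's generation equally among Bertrand and Leilani: 100,000 each.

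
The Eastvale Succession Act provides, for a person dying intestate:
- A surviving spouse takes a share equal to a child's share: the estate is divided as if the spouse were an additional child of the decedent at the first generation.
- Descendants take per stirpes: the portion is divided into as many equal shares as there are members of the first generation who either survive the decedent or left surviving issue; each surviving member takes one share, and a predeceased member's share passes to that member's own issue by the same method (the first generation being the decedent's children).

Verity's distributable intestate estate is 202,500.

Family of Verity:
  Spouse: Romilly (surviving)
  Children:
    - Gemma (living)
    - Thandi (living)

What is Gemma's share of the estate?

Gemma receives 67,500.

The spouse counts as an additional share at the children's level, so there are 3 primary shares of 67,500. Romilly takes one such share (67,500).
The children's combined portion (135,000) is divided into 2 shares of 67,500: Gemma and Thandi each take 67,500.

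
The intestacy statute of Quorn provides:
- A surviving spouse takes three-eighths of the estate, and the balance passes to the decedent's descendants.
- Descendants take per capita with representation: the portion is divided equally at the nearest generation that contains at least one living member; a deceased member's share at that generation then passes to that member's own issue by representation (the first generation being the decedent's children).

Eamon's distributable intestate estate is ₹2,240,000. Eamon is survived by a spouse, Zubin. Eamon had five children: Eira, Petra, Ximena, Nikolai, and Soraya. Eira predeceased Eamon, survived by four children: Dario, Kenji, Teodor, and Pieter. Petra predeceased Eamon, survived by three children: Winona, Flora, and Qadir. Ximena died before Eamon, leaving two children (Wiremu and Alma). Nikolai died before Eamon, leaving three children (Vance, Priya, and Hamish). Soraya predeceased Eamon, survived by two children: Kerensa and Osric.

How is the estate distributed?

Zubin takes three-eighths of ₹2,240,000 = ₹840,000. The remaining ₹1,400,000 passes to the descendants.
No child survives, so the initial division is made at the grandchildren's generation.
The descendants' portion (₹1,400,000) is divided into 14 shares of ₹100,000: Dario, Kenji, Teodor, Pieter, Winona, Flora, Qadir, Wiremu, Alma, Vance, Priya, Hamish, Kerensa, and Osric each take ₹100,000.

Zubin: ₹840,000; Dario: ₹100,000; Kenji: ₹100,000; Teodor: ₹100,000; Pieter: ₹100,000; Winona: ₹100,000; Flora: ₹100,000; Qadir: ₹100,000; Wiremu: ₹100,000; Alma: ₹100,000; Vance: ₹100,000; Priya: ₹100,000; Hamish: ₹100,000; Kerensa: ₹100,000; Osric: ₹100,000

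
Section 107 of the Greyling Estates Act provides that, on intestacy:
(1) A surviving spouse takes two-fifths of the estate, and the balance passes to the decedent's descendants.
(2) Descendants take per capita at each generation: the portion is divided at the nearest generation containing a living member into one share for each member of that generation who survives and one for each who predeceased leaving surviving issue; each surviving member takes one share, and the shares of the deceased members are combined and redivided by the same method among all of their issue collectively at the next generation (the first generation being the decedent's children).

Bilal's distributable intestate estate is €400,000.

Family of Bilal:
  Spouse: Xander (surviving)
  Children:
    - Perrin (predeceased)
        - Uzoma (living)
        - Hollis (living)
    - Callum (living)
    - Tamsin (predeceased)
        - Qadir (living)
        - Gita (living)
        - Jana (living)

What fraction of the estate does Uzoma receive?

Uzoma receives 2/25 of the estate.

Xander takes two-fifths of €400,000 = €160,000. The remaining €240,000 passes to the descendants.
The descendants' portion (€240,000) is divided at the children's generation into 3 shares of €80,000. Callum takes €80,000. The 2 shares of the deceased (Perrin and Tamsin) are combined into a pool of €160,000.
That pool (€160,000) is divided at the grandchildren's generation equally among Uzoma, Hollis, Qadir, Gita, and Jana: €32,000 each.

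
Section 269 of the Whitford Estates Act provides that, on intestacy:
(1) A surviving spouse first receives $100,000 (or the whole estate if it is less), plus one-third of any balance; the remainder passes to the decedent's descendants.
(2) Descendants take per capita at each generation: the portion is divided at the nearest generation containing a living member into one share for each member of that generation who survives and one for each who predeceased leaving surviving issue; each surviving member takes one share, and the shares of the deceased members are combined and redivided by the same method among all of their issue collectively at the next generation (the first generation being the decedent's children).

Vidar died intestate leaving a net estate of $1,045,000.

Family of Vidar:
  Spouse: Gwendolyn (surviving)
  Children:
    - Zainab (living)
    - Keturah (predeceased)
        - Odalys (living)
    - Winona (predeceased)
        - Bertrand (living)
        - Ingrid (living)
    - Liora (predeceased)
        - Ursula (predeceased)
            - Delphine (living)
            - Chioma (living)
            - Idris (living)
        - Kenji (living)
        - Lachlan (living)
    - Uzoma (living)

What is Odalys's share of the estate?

Gwendolyn first takes $100,000, leaving a balance of $945,000. Gwendolyn then takes one-third of the balance ($315,000), for a total of $415,000. The remaining $630,000 passes to the descendants.
The descendants' portion ($630,000) is divided at the children's generation into 5 shares of $126,000. Zainab and Uzoma each take $126,000. The 3 shares of the deceased (Keturah, Winona, and Liora) are combined into a pool of $378,000.
That pool ($378,000) is divided at the grandchildren's generation into 6 shares of $63,000. Odalys, Bertrand, Ingrid, Kenji, and Lachlan each take $63,000. The remaining share for the deceased Ursula ($63,000) is carried to the next generation.
That pool ($63,000) is divided at the great-grandchildren's generation equally among Delphine, Chioma, and Idris: $21,000 each.

Odalys receives $63,000.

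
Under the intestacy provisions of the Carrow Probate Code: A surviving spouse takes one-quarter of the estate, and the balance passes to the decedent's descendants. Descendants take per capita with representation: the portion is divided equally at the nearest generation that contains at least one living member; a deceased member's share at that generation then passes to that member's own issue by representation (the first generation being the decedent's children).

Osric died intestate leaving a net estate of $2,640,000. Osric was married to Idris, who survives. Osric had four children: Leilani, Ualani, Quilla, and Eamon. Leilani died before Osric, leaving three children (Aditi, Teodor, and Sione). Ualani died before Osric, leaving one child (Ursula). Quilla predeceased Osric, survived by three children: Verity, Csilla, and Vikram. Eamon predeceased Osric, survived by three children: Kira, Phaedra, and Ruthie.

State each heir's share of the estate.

Idris takes one-quarter of $2,640,000 = $660,000. The remaining $1,980,000 passes to the descendants.
No child survives, so the initial division is made at the grandchildren's generation.
The descendants' portion ($1,980,000) is divided into 10 shares of $198,000: Aditi, Teodor, Sione, Ursula, Verity, Csilla, Vikram, Kira, Phaedra, and Ruthie each take $198,000.

Idris: $660,000; Aditi: $198,000; Teodor: $198,000; Sione: $198,000; Ursula: $198,000; Verity: $198,000; Csilla: $198,000; Vikram: $198,000; Kira: $198,000; Phaedra: $198,000; Ruthie: $198,000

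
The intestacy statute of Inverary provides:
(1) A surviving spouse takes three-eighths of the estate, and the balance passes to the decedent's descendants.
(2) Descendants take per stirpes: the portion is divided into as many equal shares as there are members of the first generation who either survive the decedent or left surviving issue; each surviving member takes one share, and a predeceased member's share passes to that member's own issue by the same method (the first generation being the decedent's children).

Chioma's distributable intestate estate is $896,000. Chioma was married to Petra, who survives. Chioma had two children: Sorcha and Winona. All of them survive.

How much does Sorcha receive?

Sorcha receives $280,000.

Petra takes three-eighths of $896,000 = $336,000. The remaining $560,000 passes to the descendants.
The descendants' portion ($560,000) is divided into 2 shares of $280,000: Sorcha and Winona each take $280,000.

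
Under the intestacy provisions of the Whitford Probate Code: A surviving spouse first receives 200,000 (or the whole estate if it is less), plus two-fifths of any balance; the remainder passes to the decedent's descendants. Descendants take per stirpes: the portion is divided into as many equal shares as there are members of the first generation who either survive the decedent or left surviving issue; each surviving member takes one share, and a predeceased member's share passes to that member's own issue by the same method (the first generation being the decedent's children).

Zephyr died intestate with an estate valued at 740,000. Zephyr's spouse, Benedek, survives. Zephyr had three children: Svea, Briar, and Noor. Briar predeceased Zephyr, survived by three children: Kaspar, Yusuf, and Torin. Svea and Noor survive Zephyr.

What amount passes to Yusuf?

Benedek first takes 200,000, leaving a balance of 540,000. Benedek then takes two-fifths of the balance (216,000), for a total of 416,000. The remaining 324,000 passes to the descendants.
The descendants' portion (324,000) is divided into 3 shares of 108,000: Svea and Noor each take 108,000; Briar's 108,000 share passes to Briar's issue.
Briar's share (108,000) is divided into 3 shares of 36,000: Kaspar, Yusuf, and Torin each take 36,000.

Yusuf receives 36,000.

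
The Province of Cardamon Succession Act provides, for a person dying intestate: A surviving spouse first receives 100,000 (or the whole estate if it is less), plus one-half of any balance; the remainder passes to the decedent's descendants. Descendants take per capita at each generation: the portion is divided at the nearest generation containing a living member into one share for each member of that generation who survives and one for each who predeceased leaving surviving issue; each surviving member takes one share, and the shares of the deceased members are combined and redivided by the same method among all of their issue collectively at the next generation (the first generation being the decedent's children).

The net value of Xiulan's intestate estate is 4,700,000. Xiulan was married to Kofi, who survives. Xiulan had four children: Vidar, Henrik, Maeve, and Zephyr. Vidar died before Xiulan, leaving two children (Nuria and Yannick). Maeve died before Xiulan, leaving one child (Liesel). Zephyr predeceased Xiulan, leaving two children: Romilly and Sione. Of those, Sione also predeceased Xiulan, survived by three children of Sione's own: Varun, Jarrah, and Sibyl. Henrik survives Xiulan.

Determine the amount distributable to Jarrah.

Kofi first takes 100,000, leaving a balance of 4,600,000. Kofi then takes one-half of the balance (2,300,000), for a total of 2,400,000. The remaining 2,300,000 passes to the descendants.
The descendants' portion (2,300,000) is divided at the children's generation into 4 shares of 575,000. Henrik takes 575,000. The 3 shares of the deceased (Vidar, Maeve, and Zephyr) are combined into a pool of 1,725,000.
That pool (1,725,000) is divided at the grandchildren's generation into 5 shares of 345,000. Nuria, Yannick, Liesel, and Romilly each take 345,000. The remaining share for the deceased Sione (345,000) is carried to the next generation.
That pool (345,000) is divided at the great-grandchildren's generation equally among Varun, Jarrah, and Sibyl: 115,000 each.

Jarrah receives 115,000.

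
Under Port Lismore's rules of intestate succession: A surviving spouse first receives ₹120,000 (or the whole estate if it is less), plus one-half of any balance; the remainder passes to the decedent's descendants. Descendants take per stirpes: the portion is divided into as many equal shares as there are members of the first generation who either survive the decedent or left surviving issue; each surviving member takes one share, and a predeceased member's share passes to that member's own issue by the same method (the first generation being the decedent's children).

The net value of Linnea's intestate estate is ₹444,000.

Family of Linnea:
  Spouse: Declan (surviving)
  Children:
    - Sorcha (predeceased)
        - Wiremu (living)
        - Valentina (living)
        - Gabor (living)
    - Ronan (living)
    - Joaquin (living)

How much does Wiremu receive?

Declan first takes ₹120,000, leaving a balance of ₹324,000. Declan then takes one-half of the balance (₹162,000), for a total of ₹282,000. The remaining ₹162,000 passes to the descendants.
The descendants' portion (₹162,000) is divided into 3 shares of ₹54,000: Ronan and Joaquin each take ₹54,000; Sorcha's ₹54,000 share passes to Sorcha's issue.
Sorcha's share (₹54,000) is divided into 3 shares of ₹18,000: Wiremu, Valentina, and Gabor each take ₹18,000.

Wiremu receives ₹18,000.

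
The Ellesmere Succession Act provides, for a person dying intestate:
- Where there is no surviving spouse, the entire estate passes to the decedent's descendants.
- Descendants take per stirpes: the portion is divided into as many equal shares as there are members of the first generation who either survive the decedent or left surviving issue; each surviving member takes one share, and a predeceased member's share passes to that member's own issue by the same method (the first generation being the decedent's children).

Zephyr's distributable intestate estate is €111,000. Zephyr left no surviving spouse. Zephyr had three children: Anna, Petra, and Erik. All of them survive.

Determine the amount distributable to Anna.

The entire €111,000 passes to the descendants.
That amount (€111,000) is divided into 3 shares of €37,000: Anna, Petra, and Erik each take €37,000.

Anna receives €37,000.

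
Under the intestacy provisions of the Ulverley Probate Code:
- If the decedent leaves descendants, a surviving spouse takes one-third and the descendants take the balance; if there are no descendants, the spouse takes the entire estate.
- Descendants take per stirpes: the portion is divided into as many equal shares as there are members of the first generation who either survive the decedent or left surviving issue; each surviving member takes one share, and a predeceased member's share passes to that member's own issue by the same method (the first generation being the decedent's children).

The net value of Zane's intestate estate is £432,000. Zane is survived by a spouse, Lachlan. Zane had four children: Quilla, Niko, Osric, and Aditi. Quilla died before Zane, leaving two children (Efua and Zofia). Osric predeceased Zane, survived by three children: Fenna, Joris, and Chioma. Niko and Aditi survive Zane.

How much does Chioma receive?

Chioma receives £24,000.

Lachlan takes one-third of £432,000 = £144,000. The remaining £288,000 passes to the descendants.
The descendants' portion (£288,000) is divided into 4 shares of £72,000: Niko and Aditi each take £72,000; Quilla's £72,000 share passes to Quilla's issue; Osric's £72,000 share passes to Osric's issue.
Quilla's share (£72,000) is divided into 2 shares of £36,000: Efua and Zofia each take £36,000.
Osric's share (£72,000) is divided into 3 shares of £24,000: Fenna, Joris, and Chioma each take £24,000.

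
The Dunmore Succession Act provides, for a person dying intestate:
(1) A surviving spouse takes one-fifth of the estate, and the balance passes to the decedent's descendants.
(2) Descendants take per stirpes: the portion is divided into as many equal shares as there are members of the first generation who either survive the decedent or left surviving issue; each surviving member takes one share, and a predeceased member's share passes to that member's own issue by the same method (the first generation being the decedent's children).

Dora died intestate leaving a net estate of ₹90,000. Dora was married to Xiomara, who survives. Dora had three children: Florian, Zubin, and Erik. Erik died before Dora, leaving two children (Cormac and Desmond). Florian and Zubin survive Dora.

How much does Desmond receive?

Desmond receives ₹12,000.

Xiomara takes one-fifth of ₹90,000 = ₹18,000. The remaining ₹72,000 passes to the descendants.
The descendants' portion (₹72,000) is divided into 3 shares of ₹24,000: Florian and Zubin each take ₹24,000; Erik's ₹24,000 share passes to Erik's issue.
Erik's share (₹24,000) is divided into 2 shares of ₹12,000: Cormac and Desmond each take ₹12,000.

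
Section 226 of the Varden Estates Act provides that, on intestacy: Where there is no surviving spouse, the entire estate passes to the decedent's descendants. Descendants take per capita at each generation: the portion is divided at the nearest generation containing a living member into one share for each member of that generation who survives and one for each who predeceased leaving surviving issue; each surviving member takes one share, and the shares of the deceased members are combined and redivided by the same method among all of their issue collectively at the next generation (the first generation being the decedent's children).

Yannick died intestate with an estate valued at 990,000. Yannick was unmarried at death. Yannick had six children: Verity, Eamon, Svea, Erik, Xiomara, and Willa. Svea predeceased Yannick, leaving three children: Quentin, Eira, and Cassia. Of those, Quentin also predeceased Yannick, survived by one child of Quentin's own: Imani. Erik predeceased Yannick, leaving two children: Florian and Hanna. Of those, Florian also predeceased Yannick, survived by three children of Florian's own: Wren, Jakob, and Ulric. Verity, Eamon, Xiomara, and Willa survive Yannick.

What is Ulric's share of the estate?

Ulric receives 33,000.

The entire 990,000 passes to the descendants.
That amount (990,000) is divided at the children's generation into 6 shares of 165,000. Verity, Eamon, Xiomara, and Willa each take 165,000. The 2 shares of the deceased (Svea and Erik) are combined into a pool of 330,000.
That pool (330,000) is divided at the grandchildren's generation into 5 shares of 66,000. Eira, Cassia, and Hanna each take 66,000. The 2 shares of the deceased (Quentin and Florian) are combined into a pool of 132,000.
That pool (132,000) is divided at the great-grandchildren's generation equally among Imani, Wren, Jakob, and Ulric: 33,000 each.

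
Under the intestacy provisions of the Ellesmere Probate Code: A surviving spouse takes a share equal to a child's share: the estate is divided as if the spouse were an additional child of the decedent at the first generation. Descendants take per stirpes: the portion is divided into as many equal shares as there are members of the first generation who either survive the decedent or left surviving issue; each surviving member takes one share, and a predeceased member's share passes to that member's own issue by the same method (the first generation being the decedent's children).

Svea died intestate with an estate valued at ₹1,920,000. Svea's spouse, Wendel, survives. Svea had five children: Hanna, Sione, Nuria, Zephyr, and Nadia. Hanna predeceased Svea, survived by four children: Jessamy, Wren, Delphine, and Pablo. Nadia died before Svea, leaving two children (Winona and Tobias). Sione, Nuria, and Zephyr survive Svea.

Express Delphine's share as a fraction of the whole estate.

Delphine receives 1/24 of the estate.

The spouse counts as an additional share at the children's level, so there are 6 primary shares of ₹320,000. Wendel takes one such share (₹320,000).
The children's combined portion (₹1,600,000) is divided into 5 shares of ₹320,000: Sione, Nuria, and Zephyr each take ₹320,000; Hanna's ₹320,000 share passes to Hanna's issue; Nadia's ₹320,000 share passes to Nadia's issue.
Hanna's share (₹320,000) is divided into 4 shares of ₹80,000: Jessamy, Wren, Delphine, and Pablo each take ₹80,000.
Nadia's share (₹320,000) is divided into 2 shares of ₹160,000: Winona and Tobias each take ₹160,000.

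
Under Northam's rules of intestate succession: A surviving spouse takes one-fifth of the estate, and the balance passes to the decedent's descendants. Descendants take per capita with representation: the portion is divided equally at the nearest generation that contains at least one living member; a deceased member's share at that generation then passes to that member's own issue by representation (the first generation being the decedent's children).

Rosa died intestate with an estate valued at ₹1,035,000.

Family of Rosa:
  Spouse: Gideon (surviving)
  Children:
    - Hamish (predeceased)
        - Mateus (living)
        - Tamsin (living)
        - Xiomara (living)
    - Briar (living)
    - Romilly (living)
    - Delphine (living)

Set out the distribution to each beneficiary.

Gideon takes one-fifth of ₹1,035,000 = ₹207,000. The remaining ₹828,000 passes to the descendants.
The descendants' portion (₹828,000) is divided into 4 shares of ₹207,000: Briar, Romilly, and Delphine each take ₹207,000; Hamish's ₹207,000 share passes to Hamish's issue.
Hamish's share (₹207,000) is divided into 3 shares of ₹69,000: Mateus, Tamsin, and Xiomara each take ₹69,000.

Gideon: ₹207,000; Mateus: ₹69,000; Tamsin: ₹69,000; Xiomara: ₹69,000; Briar: ₹207,000; Romilly: ₹207,000; Delphine: ₹207,000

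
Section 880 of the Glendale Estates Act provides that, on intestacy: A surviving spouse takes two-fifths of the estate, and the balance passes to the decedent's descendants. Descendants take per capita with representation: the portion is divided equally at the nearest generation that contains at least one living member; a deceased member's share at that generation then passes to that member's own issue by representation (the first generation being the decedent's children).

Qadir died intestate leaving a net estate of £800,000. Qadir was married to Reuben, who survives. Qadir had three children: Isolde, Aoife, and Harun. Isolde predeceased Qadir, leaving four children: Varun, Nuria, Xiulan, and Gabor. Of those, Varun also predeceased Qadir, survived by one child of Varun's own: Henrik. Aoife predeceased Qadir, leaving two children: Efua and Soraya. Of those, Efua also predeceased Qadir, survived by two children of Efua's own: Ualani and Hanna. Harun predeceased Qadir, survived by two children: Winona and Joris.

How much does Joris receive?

Joris receives £60,000.

Reuben takes two-fifths of £800,000 = £320,000. The remaining £480,000 passes to the descendants.
No child survives, so the initial division is made at the grandchildren's generation.
The descendants' portion (£480,000) is divided into 8 shares of £60,000: Nuria, Xiulan, Gabor, Soraya, Winona, and Joris each take £60,000; Varun's £60,000 share passes to Varun's issue; Efua's £60,000 share passes to Efua's issue.
Varun's share (£60,000) passes entirely to Henrik.
Efua's share (£60,000) is divided into 2 shares of £30,000: Ualani and Hanna each take £30,000.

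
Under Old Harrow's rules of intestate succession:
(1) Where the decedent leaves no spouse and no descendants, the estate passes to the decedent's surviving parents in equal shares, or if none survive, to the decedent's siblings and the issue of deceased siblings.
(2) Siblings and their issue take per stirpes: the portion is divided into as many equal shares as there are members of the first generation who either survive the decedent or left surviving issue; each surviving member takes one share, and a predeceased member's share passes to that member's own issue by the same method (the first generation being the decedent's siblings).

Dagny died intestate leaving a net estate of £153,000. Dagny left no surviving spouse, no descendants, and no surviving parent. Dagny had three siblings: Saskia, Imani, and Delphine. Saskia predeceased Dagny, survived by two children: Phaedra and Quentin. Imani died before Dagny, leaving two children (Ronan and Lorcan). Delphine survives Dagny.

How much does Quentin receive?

The entire £153,000 passes to the siblings and their issue.
That amount (£153,000) is divided into 3 shares of £51,000: Delphine takes £51,000; Saskia's £51,000 share passes to Saskia's issue; Imani's £51,000 share passes to Imani's issue.
Saskia's share (£51,000) is divided into 2 shares of £25,500: Phaedra and Quentin each take £25,500.
Imani's share (£51,000) is divided into 2 shares of £25,500: Ronan and Lorcan each take £25,500.

Quentin receives £25,500.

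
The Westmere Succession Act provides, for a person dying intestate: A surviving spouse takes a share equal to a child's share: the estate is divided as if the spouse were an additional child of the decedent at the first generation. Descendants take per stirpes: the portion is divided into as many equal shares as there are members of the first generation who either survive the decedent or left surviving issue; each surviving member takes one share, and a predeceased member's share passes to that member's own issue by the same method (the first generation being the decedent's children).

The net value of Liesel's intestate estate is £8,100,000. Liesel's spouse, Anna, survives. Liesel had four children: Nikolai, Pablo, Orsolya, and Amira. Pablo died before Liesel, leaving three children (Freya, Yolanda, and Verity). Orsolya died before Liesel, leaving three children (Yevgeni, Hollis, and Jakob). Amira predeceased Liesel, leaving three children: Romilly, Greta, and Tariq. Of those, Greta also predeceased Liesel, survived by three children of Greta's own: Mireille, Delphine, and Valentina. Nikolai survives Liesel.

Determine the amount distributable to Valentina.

The spouse counts as an additional share at the children's level, so there are 5 primary shares of £1,620,000. Anna takes one such share (£1,620,000).
The children's combined portion (£6,480,000) is divided into 4 shares of £1,620,000: Nikolai takes £1,620,000; Pablo's £1,620,000 share passes to Pablo's issue; Orsolya's £1,620,000 share passes to Orsolya's issue; Amira's £1,620,000 share passes to Amira's issue.
Pablo's share (£1,620,000) is divided into 3 shares of £540,000: Freya, Yolanda, and Verity each take £540,000.
Orsolya's share (£1,620,000) is divided into 3 shares of £540,000: Yevgeni, Hollis, and Jakob each take £540,000.
Amira's share (£1,620,000) is divided into 3 shares of £540,000: Romilly and Tariq each take £540,000; Greta's £540,000 share passes to Greta's issue.
Greta's share (£540,000) is divided into 3 shares of £180,000: Mireille, Delphine, and Valentina each take £180,000.

Valentina receives £180,000.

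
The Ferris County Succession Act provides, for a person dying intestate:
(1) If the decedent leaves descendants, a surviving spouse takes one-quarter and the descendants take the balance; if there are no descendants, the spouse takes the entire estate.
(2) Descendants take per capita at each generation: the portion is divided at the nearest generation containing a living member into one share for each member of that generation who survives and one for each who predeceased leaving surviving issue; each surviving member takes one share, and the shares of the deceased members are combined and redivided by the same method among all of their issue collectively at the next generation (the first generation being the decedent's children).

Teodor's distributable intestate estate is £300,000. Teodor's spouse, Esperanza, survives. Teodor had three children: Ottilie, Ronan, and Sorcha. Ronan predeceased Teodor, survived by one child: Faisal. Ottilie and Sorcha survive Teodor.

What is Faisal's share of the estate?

Faisal receives £75,000.

Esperanza takes one-quarter of £300,000 = £75,000. The remaining £225,000 passes to the descendants.
The descendants' portion (£225,000) is divided at the children's generation into 3 shares of £75,000. Ottilie and Sorcha each take £75,000. The remaining share for the deceased Ronan (£75,000) is carried to the next generation.
That pool (£75,000) passes entirely to Faisal, the sole taker at the grandchildren's generation.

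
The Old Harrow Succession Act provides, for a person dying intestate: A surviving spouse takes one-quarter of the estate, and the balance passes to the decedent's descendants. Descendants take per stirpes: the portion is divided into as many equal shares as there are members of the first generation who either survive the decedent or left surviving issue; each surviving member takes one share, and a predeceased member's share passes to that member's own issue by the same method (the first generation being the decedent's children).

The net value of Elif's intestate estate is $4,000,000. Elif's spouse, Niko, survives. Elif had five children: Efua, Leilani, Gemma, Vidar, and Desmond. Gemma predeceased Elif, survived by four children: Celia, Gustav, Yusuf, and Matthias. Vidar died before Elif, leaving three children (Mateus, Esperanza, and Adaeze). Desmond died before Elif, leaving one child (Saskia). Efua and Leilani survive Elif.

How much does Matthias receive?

Matthias receives $150,000.

Niko takes one-quarter of $4,000,000 = $1,000,000. The remaining $3,000,000 passes to the descendants.
The descendants' portion ($3,000,000) is divided into 5 shares of $600,000: Efua and Leilani each take $600,000; Gemma's $600,000 share passes to Gemma's issue; Vidar's $600,000 share passes to Vidar's issue; Desmond's $600,000 share passes to Desmond's issue.
Gemma's share ($600,000) is divided into 4 shares of $150,000: Celia, Gustav, Yusuf, and Matthias each take $150,000.
Vidar's share ($600,000) is divided into 3 shares of $200,000: Mateus, Esperanza, and Adaeze each take $200,000.
Desmond's share ($600,000) passes entirely to Saskia.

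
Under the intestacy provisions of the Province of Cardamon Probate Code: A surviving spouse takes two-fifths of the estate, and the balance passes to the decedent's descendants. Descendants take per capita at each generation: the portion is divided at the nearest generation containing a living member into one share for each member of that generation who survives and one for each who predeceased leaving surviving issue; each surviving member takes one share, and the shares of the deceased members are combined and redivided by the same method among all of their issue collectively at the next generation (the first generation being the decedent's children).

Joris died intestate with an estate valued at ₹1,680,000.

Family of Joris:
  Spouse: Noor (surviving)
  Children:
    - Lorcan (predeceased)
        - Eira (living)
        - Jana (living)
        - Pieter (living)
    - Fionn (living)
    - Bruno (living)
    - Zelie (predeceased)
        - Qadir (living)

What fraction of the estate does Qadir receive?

Noor takes two-fifths of ₹1,680,000 = ₹672,000. The remaining ₹1,008,000 passes to the descendants.
The descendants' portion (₹1,008,000) is divided at the children's generation into 4 shares of ₹252,000. Fionn and Bruno each take ₹252,000. The 2 shares of the deceased (Lorcan and Zelie) are combined into a pool of ₹504,000.
That pool (₹504,000) is divided at the grandchildren's generation equally among Eira, Jana, Pieter, and Qadir: ₹126,000 each.

Qadir receives 3/40 of the estate.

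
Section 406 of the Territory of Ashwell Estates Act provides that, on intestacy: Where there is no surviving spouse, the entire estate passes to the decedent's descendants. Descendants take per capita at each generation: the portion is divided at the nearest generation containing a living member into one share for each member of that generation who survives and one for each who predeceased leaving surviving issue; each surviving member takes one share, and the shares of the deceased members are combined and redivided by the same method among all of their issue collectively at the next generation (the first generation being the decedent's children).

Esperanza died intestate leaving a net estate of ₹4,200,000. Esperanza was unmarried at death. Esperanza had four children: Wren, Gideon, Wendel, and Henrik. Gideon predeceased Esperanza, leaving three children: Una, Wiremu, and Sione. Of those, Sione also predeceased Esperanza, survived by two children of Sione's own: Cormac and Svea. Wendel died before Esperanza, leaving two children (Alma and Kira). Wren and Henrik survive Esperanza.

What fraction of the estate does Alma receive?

Alma receives 1/10 of the estate.

The entire ₹4,200,000 passes to the descendants.
That amount (₹4,200,000) is divided at the children's generation into 4 shares of ₹1,050,000. Wren and Henrik each take ₹1,050,000. The 2 shares of the deceased (Gideon and Wendel) are combined into a pool of ₹2,100,000.
That pool (₹2,100,000) is divided at the grandchildren's generation into 5 shares of ₹420,000. Una, Wiremu, Alma, and Kira each take ₹420,000. The remaining share for the deceased Sione (₹420,000) is carried to the next generation.
That pool (₹420,000) is divided at the great-grandchildren's generation equally among Cormac and Svea: ₹210,000 each.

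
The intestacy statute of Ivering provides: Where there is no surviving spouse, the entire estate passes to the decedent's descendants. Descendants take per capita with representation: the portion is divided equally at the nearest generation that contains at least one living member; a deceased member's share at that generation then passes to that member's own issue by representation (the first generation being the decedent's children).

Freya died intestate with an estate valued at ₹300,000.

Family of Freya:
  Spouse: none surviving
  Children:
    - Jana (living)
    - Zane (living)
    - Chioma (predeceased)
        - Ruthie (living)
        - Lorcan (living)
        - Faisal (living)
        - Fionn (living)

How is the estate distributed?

Jana: ₹100,000; Zane: ₹100,000; Ruthie: ₹25,000; Lorcan: ₹25,000; Faisal: ₹25,000; Fionn: ₹25,000

The entire ₹300,000 passes to the descendants.
That amount (₹300,000) is divided into 3 shares of ₹100,000: Jana and Zane each take ₹100,000; Chioma's ₹100,000 share passes to Chioma's issue.
Chioma's share (₹100,000) is divided into 4 shares of ₹25,000: Ruthie, Lorcan, Faisal, and Fionn each take ₹25,000.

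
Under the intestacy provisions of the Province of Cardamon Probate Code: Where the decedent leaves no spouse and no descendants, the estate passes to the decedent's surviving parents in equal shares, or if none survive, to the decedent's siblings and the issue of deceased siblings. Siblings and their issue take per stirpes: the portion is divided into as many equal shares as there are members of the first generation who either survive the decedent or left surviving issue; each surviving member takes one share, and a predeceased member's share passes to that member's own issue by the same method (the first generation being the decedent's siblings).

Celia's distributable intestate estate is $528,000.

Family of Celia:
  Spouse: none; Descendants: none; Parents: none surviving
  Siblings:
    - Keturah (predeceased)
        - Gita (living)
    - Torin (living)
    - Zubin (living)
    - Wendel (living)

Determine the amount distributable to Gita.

The entire $528,000 passes to the siblings and their issue.
That amount ($528,000) is divided into 4 shares of $132,000: Torin, Zubin, and Wendel each take $132,000; Keturah's $132,000 share passes to Keturah's issue.
Keturah's share ($132,000) passes entirely to Gita.

Gita receives $132,000.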